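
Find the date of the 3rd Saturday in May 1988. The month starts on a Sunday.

May 1988 begins on a Sunday, so the first Saturday is May 7 (6 days later).
The 3rd Saturday is 2 weeks later: 7 + 14 = 21.

May 21, 1988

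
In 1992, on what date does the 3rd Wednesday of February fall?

1992-02-19

The first Wednesday of February 1992 is February 5.
The 3rd Wednesday is 2 weeks later: 5 + 14 = 19.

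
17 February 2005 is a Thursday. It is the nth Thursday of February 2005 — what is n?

3rd

Day 17 falls in week ⌈17/7⌉ of the month.
Days 1–7 hold the 1st Thursday, 8–14 the 2nd, 15–21 the 3rd, 22–28 the 4th, 29–31 the 5th.
17 is in the range for the 3rd.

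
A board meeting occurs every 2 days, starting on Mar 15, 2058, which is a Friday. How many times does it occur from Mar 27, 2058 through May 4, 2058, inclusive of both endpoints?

20

Occurrences land 2·i days after Mar 15, 2058 for i = 0, 1, 2, …
Mar 27, 2058 is 12 days after the start; 12 ÷ 2 = 6 remainder 0. First occurrence in the window: #7 on Mar 27, 2058 (6×2 = 12 days in).
May 4, 2058 is 50 days after the start; 50 ÷ 2 = 25 remainder 0. Last occurrence in the window: #26 on May 4, 2058.
Occurrences #7 through #26: 20 in total.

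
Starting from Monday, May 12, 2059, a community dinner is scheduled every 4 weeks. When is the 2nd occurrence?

Jun 9, 2059

The 2nd occurrence is 1 interval after the first: 1 × 28 = 28 days after May 12, 2059.
May has 31 days — 19 days to the end of May leaves 9.
9 days into Jun → Jun 9, 2059.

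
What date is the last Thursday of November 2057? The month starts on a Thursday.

November 2057 begins on a Thursday, so the first Thursday is November 1.
November 2057 has 30 days. Adding weeks: 1, 8, 15, 22, 29 — the last one ≤ 30 is the 29th.

November 29, 2057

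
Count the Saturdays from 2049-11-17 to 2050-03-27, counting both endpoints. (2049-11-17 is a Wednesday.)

19

2049-11-17 is a Wednesday; the first Saturday on or after it is 2049-11-20 (3 days later).
From 2049-11-20 to 2050-03-27: 10 + 31 + 31 + 28 + 27 = 127 days (rest of November, December, January, February, March).
127 ÷ 7 = 18 full weeks with remainder 1, so 18 more Saturdays after the first → 19.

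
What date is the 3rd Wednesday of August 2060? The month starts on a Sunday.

August 18, 2060

August 2060 begins on a Sunday, so the first Wednesday is August 4 (3 days later).
The 3rd Wednesday is 2 weeks later: 4 + 14 = 18.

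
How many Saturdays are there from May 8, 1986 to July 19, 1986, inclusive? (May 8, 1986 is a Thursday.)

11

May 8, 1986 is a Thursday; the first Saturday on or after it is May 10, 1986 (2 days later).
From May 10, 1986 to July 19, 1986: 21 + 30 + 19 = 70 days (rest of May, June, July).
70 ÷ 7 = 10 full weeks with remainder 0, so 10 more Saturdays after the first → 11.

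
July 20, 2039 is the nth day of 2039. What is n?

201

Days in months before July: 31 + 28 + 31 + 30 + 31 + 30 = 181.
Plus 20 days into July → day 201.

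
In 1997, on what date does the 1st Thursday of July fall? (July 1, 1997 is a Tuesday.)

July 1997 begins on a Tuesday, so the first Thursday is July 3 (2 days later).

1997-07-03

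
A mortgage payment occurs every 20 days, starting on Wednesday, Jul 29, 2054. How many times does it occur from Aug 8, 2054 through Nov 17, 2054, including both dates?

Occurrences land 20·i days after Jul 29, 2054 for i = 0, 1, 2, …
Aug 8, 2054 is 10 days after the start; 10 ÷ 20 = 0 remainder 10; since the remainder is 10, round up to i = 1. First occurrence in the window: #2 on Aug 18, 2054 (1×20 = 20 days in).
Nov 17, 2054 is 111 days after the start; 111 ÷ 20 = 5 remainder 11. Last occurrence in the window: #6 on Nov 6, 2054.
Occurrences #2 through #6: 5 in total.

5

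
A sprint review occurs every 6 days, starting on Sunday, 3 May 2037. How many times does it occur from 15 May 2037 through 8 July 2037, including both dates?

10

Occurrences land 6·i days after 3 May 2037 for i = 0, 1, 2, …
15 May 2037 is 12 days after the start; 12 ÷ 6 = 2 remainder 0. First occurrence in the window: #3 on 15 May 2037 (2×6 = 12 days in).
8 July 2037 is 66 days after the start; 66 ÷ 6 = 11 remainder 0. Last occurrence in the window: #12 on 8 July 2037.
Occurrences #3 through #12: 10 in total.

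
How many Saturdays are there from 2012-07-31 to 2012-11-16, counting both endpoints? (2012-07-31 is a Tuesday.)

2012-07-31 is a Tuesday; the first Saturday on or after it is 2012-08-04 (4 days later).
From 2012-08-04 to 2012-11-16: 27 + 30 + 31 + 16 = 104 days (rest of August, September, October, November).
104 ÷ 7 = 14 full weeks with remainder 6, so 14 more Saturdays after the first → 15.

15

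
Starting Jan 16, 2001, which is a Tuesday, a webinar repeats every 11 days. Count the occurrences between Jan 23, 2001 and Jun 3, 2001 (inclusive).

Occurrences land 11·i days after Jan 16, 2001 for i = 0, 1, 2, …
Jan 23, 2001 is 7 days after the start; 7 ÷ 11 = 0 remainder 7; since the remainder is 7, round up to i = 1. First occurrence in the window: #2 on Jan 27, 2001 (1×11 = 11 days in).
Jun 3, 2001 is 138 days after the start; 138 ÷ 11 = 12 remainder 6. Last occurrence in the window: #13 on May 28, 2001.
Occurrences #2 through #13: 12 in total.

12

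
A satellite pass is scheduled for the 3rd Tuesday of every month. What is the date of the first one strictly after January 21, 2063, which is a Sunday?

February 20, 2063

January 2063 starts on a Monday; its first Tuesday is the 2nd, so the 3rd Tuesday is the 16th — January 16, 2063.
That is not after January 21, 2063, so look at February 2063.
February 2063 starts on a Thursday; its first Tuesday is the 6th, so the 3rd Tuesday is the 20th — February 20, 2063.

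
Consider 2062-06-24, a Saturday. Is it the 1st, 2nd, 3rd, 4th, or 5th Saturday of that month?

4th

Day 24 falls in week ⌈24/7⌉ of the month.
Days 1–7 hold the 1st Saturday, 8–14 the 2nd, 15–21 the 3rd, 22–28 the 4th, 29–31 the 5th.
24 is in the range for the 4th.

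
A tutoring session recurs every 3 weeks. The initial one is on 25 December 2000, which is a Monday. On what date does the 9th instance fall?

The 9th occurrence is 8 intervals after the first: 8 × 21 = 168 days after 25 December 2000.
December has 31 days — 6 days to the end of December leaves 162.
January has 31 days (131 left).
February has 28 days (103 left).
March has 31 days (72 left).
April has 30 days (42 left).
May has 31 days (11 left).
11 days into June → 11 June 2001.

11 June 2001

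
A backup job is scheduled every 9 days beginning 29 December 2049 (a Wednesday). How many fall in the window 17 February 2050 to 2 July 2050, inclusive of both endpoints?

15

Occurrences land 9·i days after 29 December 2049 for i = 0, 1, 2, …
17 February 2050 is 50 days after the start; 50 ÷ 9 = 5 remainder 5; since the remainder is 5, round up to i = 6. First occurrence in the window: #7 on 21 February 2050 (6×9 = 54 days in).
2 July 2050 is 185 days after the start; 185 ÷ 9 = 20 remainder 5. Last occurrence in the window: #21 on 27 June 2050.
Occurrences #7 through #21: 15 in total.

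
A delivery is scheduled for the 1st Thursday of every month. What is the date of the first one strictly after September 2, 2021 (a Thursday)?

October 7, 2021

September 2021 starts on a Wednesday, so its 1st Thursday is September 2, 2021 (1 day in).
That is not after September 2, 2021, so look at October 2021.
October 2021 starts on a Friday, so its 1st Thursday is October 7, 2021 (6 days in).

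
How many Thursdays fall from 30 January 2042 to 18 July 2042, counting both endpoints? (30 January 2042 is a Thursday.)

25

30 January 2042 is a Thursday; the first Thursday on or after it is 30 January 2042.
From 30 January 2042 to 18 July 2042: 1 + 28 + 31 + 30 + 31 + 30 + 18 = 169 days (rest of January, February, March, April, May, June, July).
169 ÷ 7 = 24 full weeks with remainder 1, so 24 more Thursdays after the first → 25.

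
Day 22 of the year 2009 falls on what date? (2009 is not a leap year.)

2009-01-22

22 into January → January 22.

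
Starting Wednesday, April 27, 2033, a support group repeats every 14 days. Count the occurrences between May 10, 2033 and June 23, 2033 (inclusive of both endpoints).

Occurrences land 14·i days after April 27, 2033 for i = 0, 1, 2, …
May 10, 2033 is 13 days after the start; 13 ÷ 14 = 0 remainder 13; since the remainder is 13, round up to i = 1. First occurrence in the window: #2 on May 11, 2033 (1×14 = 14 days in).
June 23, 2033 is 57 days after the start; 57 ÷ 14 = 4 remainder 1. Last occurrence in the window: #5 on June 22, 2033.
Occurrences #2 through #5: 4 in total.

4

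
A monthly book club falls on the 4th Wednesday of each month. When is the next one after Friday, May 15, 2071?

May 27, 2071

May 2071 starts on a Friday; its first Wednesday is the 6th, so the 4th Wednesday is the 27th — May 27, 2071.
May 27, 2071 is after May 15, 2071, so that is the next one.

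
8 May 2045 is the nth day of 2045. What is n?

128

Days in months before May: 31 + 28 + 31 + 30 = 120.
Plus 8 days into May → day 128.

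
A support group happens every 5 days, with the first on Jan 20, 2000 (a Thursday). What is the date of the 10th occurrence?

The 10th occurrence is 9 intervals after the first: 9 × 5 = 45 days after Jan 20, 2000.
Jan has 31 days — 11 days to the end of Jan leaves 34.
Feb has 29 days (5 left).
5 days into Mar → Mar 5, 2000.

Mar 5, 2000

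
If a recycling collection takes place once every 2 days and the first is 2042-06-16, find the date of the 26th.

The 26th occurrence is 25 intervals after the first: 25 × 2 = 50 days after 2042-06-16.
June has 30 days — 14 days to the end of June leaves 36.
July has 31 days (5 left).
5 days into August → 2042-08-05.

2042-08-05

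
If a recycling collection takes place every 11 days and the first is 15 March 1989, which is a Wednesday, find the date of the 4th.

The 4th occurrence is 3 intervals after the first: 3 × 11 = 33 days after 15 March 1989.
March has 31 days — 16 days to the end of March leaves 17.
17 days into April → 17 April 1989.

17 April 1989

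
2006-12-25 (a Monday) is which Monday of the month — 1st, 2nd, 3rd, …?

4th

Day 25 falls in week ⌈25/7⌉ of the month.
Days 1–7 hold the 1st Monday, 8–14 the 2nd, 15–21 the 3rd, 22–28 the 4th, 29–31 the 5th.
25 is in the range for the 4th.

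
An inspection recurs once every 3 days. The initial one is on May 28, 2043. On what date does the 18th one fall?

Jul 18, 2043

The 18th occurrence is 17 intervals after the first: 17 × 3 = 51 days after May 28, 2043.
May has 31 days — 3 days to the end of May leaves 48.
Jun has 30 days (18 left).
18 days into Jul → Jul 18, 2043.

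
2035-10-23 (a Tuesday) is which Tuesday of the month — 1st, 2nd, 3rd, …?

Day 23 falls in week ⌈23/7⌉ of the month.
Days 1–7 hold the 1st Tuesday, 8–14 the 2nd, 15–21 the 3rd, 22–28 the 4th, 29–31 the 5th.
23 is in the range for the 4th.

4th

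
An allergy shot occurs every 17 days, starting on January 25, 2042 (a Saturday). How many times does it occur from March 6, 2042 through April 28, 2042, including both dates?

Occurrences land 17·i days after January 25, 2042 for i = 0, 1, 2, …
March 6, 2042 is 40 days after the start; 40 ÷ 17 = 2 remainder 6; since the remainder is 6, round up to i = 3. First occurrence in the window: #4 on March 17, 2042 (3×17 = 51 days in).
April 28, 2042 is 93 days after the start; 93 ÷ 17 = 5 remainder 8. Last occurrence in the window: #6 on April 20, 2042.
Occurrences #4 through #6: 3 in total.

3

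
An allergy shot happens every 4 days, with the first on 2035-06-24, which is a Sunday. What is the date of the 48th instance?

2035-12-29

The 48th occurrence is 47 intervals after the first: 47 × 4 = 188 days after 2035-06-24.
June has 30 days — 6 days to the end of June leaves 182.
July has 31 days (151 left).
August has 31 days (120 left).
September has 30 days (90 left).
October has 31 days (59 left).
November has 30 days (29 left).
29 days into December → 2035-12-29.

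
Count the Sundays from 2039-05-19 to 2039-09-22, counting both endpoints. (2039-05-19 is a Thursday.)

2039-05-19 is a Thursday; the first Sunday on or after it is 2039-05-22 (3 days later).
From 2039-05-22 to 2039-09-22: 9 + 30 + 31 + 31 + 22 = 123 days (rest of May, June, July, August, September).
123 ÷ 7 = 17 full weeks with remainder 4, so 17 more Sundays after the first → 18.

18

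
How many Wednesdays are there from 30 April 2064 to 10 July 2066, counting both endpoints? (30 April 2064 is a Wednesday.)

115

30 April 2064 is a Wednesday; the first Wednesday on or after it is 30 April 2064.
From 30 April 2064 to 10 July 2066: 245 + 365 + 191 = 801 days (rest of 2064, 2065, to 10 July 2066 in 2066).
801 ÷ 7 = 114 full weeks with remainder 3, so 114 more Wednesdays after the first → 115.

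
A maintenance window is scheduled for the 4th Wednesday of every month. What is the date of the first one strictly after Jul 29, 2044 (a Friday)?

Aug 24, 2044

Jul 2044 starts on a Friday; its first Wednesday is the 6th, so the 4th Wednesday is the 27th — Jul 27, 2044.
That is not after Jul 29, 2044, so look at Aug 2044.
Aug 2044 starts on a Monday; its first Wednesday is the 3rd, so the 4th Wednesday is the 24th — Aug 24, 2044.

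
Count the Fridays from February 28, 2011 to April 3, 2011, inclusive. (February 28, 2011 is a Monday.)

5

February 28, 2011 is a Monday; the first Friday on or after it is March 4, 2011 (4 days later).
From March 4, 2011 to April 3, 2011: 27 + 3 = 30 days (rest of March, April).
30 ÷ 7 = 4 full weeks with remainder 2, so 4 more Fridays after the first → 5.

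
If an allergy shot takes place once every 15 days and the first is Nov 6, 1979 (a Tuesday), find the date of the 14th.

The 14th occurrence is 13 intervals after the first: 13 × 15 = 195 days after Nov 6, 1979.
Nov has 30 days — 24 days to the end of Nov leaves 171.
Dec has 31 days (140 left).
Jan has 31 days (109 left).
Feb has 29 days (80 left).
Mar has 31 days (49 left).
Apr has 30 days (19 left).
19 days into May → May 19, 1980.

May 19, 1980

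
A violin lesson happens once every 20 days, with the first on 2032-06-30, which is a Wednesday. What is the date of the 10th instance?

2032-12-27

The 10th occurrence is 9 intervals after the first: 9 × 20 = 180 days after 2032-06-30.
June has 30 days — 0 days to the end of June leaves 180.
July has 31 days (149 left).
August has 31 days (118 left).
September has 30 days (88 left).
October has 31 days (57 left).
November has 30 days (27 left).
27 days into December → 2032-12-27.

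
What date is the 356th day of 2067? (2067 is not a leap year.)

2067-12-22

January has 31 days (356 − 31 = 325 remain).
February has 28 days (325 − 28 = 297 remain).
March has 31 days (297 − 31 = 266 remain).
April has 30 days (266 − 30 = 236 remain).
May has 31 days (236 − 31 = 205 remain).
June has 30 days (205 − 30 = 175 remain).
July has 31 days (175 − 31 = 144 remain).
August has 31 days (144 − 31 = 113 remain).
September has 30 days (113 − 30 = 83 remain).
October has 31 days (83 − 31 = 52 remain).
November has 30 days (52 − 30 = 22 remain).
22 into December → December 22.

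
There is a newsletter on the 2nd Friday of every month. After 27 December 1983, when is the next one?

December 1983 starts on a Thursday; its first Friday is the 2nd, so the 2nd Friday is the 9th — 9 December 1983.
That is not after 27 December 1983, so look at January 1984.
January 1984 starts on a Sunday; its first Friday is the 6th, so the 2nd Friday is the 13th — 13 January 1984.

13 January 1984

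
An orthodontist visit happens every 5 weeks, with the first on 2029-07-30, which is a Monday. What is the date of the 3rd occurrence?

The 3rd occurrence is 2 intervals after the first: 2 × 35 = 70 days after 2029-07-30.
July has 31 days — 1 day to the end of July leaves 69.
August has 31 days (38 left).
September has 30 days (8 left).
8 days into October → 2029-10-08.

2029-10-08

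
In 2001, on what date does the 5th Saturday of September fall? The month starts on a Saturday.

September 2001 begins on a Saturday, so the first Saturday is September 1.
The 5th Saturday is 4 weeks later: 1 + 28 = 29.

2001-09-29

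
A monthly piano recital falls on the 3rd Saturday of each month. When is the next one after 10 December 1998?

December 1998 starts on a Tuesday; its first Saturday is the 5th, so the 3rd Saturday is the 19th — 19 December 1998.
19 December 1998 is after 10 December 1998, so that is the next one.

19 December 1998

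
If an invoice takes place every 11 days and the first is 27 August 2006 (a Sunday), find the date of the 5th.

The 5th occurrence is 4 intervals after the first: 4 × 11 = 44 days after 27 August 2006.
August has 31 days — 4 days to the end of August leaves 40.
September has 30 days (10 left).
10 days into October → 10 October 2006.

10 October 2006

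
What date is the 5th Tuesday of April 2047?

30 April 2047

The first Tuesday of April 2047 is April 2.
The 5th Tuesday is 4 weeks later: 2 + 28 = 30.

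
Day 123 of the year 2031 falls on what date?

January has 31 days (123 − 31 = 92 remain).
February has 28 days (92 − 28 = 64 remain).
March has 31 days (64 − 31 = 33 remain).
April has 30 days (33 − 30 = 3 remain).
3 into May → May 3.

2031-05-03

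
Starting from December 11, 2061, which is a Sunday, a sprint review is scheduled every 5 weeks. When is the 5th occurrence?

April 30, 2062

The 5th occurrence is 4 intervals after the first: 4 × 35 = 140 days after December 11, 2061.
December has 31 days — 20 days to the end of December leaves 120.
January has 31 days (89 left).
February has 28 days (61 left).
March has 31 days (30 left).
30 days into April → April 30, 2062.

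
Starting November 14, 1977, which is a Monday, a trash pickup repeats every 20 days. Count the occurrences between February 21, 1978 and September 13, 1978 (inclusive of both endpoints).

11

Occurrences land 20·i days after November 14, 1977 for i = 0, 1, 2, …
February 21, 1978 is 99 days after the start; 99 ÷ 20 = 4 remainder 19; since the remainder is 19, round up to i = 5. First occurrence in the window: #6 on February 22, 1978 (5×20 = 100 days in).
September 13, 1978 is 303 days after the start; 303 ÷ 20 = 15 remainder 3. Last occurrence in the window: #16 on September 10, 1978.
Occurrences #6 through #16: 11 in total.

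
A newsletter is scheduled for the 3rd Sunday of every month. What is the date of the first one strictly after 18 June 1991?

June 1991 starts on a Saturday; its first Sunday is the 2nd, so the 3rd Sunday is the 16th — 16 June 1991.
That is not after 18 June 1991, so look at July 1991.
July 1991 starts on a Monday; its first Sunday is the 7th, so the 3rd Sunday is the 21st — 21 July 1991.

21 July 1991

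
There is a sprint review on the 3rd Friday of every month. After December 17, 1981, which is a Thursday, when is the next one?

December 1981 starts on a Tuesday; its first Friday is the 4th, so the 3rd Friday is the 18th — December 18, 1981.
December 18, 1981 is after December 17, 1981, so that is the next one.

December 18, 1981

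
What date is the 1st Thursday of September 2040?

September 6, 2040

The first Thursday of September 2040 is September 6.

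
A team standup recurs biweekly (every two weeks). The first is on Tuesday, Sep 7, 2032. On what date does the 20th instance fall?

The 20th occurrence is 19 intervals after the first: 19 × 14 = 266 days after Sep 7, 2032.
Sep has 30 days — 23 days to the end of Sep leaves 243.
Oct has 31 days (212 left).
Nov has 30 days (182 left).
Dec has 31 days (151 left).
Jan has 31 days (120 left).
Feb has 28 days (92 left).
Mar has 31 days (61 left).
Apr has 30 days (31 left).
31 days into May → May 31, 2033.

May 31, 2033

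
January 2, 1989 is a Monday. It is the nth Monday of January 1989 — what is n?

1st

Day 2 falls in week ⌈2/7⌉ of the month.
Days 1–7 hold the 1st Monday, 8–14 the 2nd, 15–21 the 3rd, 22–28 the 4th, 29–31 the 5th.
2 is in the range for the 1st.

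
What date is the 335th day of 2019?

January has 31 days (335 − 31 = 304 remain).
February has 28 days (304 − 28 = 276 remain).
March has 31 days (276 − 31 = 245 remain).
April has 30 days (245 − 30 = 215 remain).
May has 31 days (215 − 31 = 184 remain).
June has 30 days (184 − 30 = 154 remain).
July has 31 days (154 − 31 = 123 remain).
August has 31 days (123 − 31 = 92 remain).
September has 30 days (92 − 30 = 62 remain).
October has 31 days (62 − 31 = 31 remain).
November has 30 days (31 − 30 = 1 remain).
1 into December → December 1.

1 December 2019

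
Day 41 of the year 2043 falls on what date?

February 10, 2043

January has 31 days (41 − 31 = 10 remain).
10 into February → February 10.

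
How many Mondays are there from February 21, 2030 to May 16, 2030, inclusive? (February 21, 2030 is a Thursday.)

February 21, 2030 is a Thursday; the first Monday on or after it is February 25, 2030 (4 days later).
From February 25, 2030 to May 16, 2030: 3 + 31 + 30 + 16 = 80 days (rest of February, March, April, May).
80 ÷ 7 = 11 full weeks with remainder 3, so 11 more Mondays after the first → 12.

12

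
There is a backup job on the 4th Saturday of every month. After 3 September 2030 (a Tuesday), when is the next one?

September 2030 starts on a Sunday; its first Saturday is the 7th, so the 4th Saturday is the 28th — 28 September 2030.
28 September 2030 is after 3 September 2030, so that is the next one.

28 September 2030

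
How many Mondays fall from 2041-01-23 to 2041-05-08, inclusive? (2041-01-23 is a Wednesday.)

15

2041-01-23 is a Wednesday; the first Monday on or after it is 2041-01-28 (5 days later).
From 2041-01-28 to 2041-05-08: 3 + 28 + 31 + 30 + 8 = 100 days (rest of January, February, March, April, May).
100 ÷ 7 = 14 full weeks with remainder 2, so 14 more Mondays after the first → 15.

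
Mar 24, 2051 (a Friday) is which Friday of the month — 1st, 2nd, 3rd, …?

4th

Day 24 falls in week ⌈24/7⌉ of the month.
Days 1–7 hold the 1st Friday, 8–14 the 2nd, 15–21 the 3rd, 22–28 the 4th, 29–31 the 5th.
24 is in the range for the 4th.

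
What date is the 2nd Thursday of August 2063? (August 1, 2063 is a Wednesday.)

August 2063 begins on a Wednesday, so the first Thursday is August 2 (1 day later).
The 2nd Thursday is 1 weeks later: 2 + 7 = 9.

2063-08-09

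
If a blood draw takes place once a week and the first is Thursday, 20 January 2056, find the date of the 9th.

16 March 2056

The 9th occurrence is 8 intervals after the first: 8 × 7 = 56 days after 20 January 2056.
January has 31 days — 11 days to the end of January leaves 45.
February has 29 days (16 left).
16 days into March → 16 March 2056.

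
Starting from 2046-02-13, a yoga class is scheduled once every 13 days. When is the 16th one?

The 16th occurrence is 15 intervals after the first: 15 × 13 = 195 days after 2046-02-13.
February has 28 days — 15 days to the end of February leaves 180.
March has 31 days (149 left).
April has 30 days (119 left).
May has 31 days (88 left).
June has 30 days (58 left).
July has 31 days (27 left).
27 days into August → 2046-08-27.

2046-08-27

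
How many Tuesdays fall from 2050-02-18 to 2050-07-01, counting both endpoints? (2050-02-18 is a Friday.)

2050-02-18 is a Friday; the first Tuesday on or after it is 2050-02-22 (4 days later).
From 2050-02-22 to 2050-07-01: 6 + 31 + 30 + 31 + 30 + 1 = 129 days (rest of February, March, April, May, June, July).
129 ÷ 7 = 18 full weeks with remainder 3, so 18 more Tuesdays after the first → 19.

19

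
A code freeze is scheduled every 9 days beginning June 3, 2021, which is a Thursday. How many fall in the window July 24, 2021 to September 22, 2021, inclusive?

7

Occurrences land 9·i days after June 3, 2021 for i = 0, 1, 2, …
July 24, 2021 is 51 days after the start; 51 ÷ 9 = 5 remainder 6; since the remainder is 6, round up to i = 6. First occurrence in the window: #7 on July 27, 2021 (6×9 = 54 days in).
September 22, 2021 is 111 days after the start; 111 ÷ 9 = 12 remainder 3. Last occurrence in the window: #13 on September 19, 2021.
Occurrences #7 through #13: 7 in total.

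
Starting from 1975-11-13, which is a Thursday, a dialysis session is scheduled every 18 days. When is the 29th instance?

The 29th occurrence is 28 intervals after the first: 28 × 18 = 504 days after 1975-11-13.
November has 30 days — 17 days to the end of November leaves 487.
From end of November to end of 1975 is 31 days (456 left).
1976 has 366 days (90 left).
January has 31 days (59 left).
February has 28 days (31 left).
31 days into March → 1977-03-31.

1977-03-31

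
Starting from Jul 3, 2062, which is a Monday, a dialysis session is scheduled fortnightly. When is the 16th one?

The 16th occurrence is 15 intervals after the first: 15 × 14 = 210 days after Jul 3, 2062.
Jul has 31 days — 28 days to the end of Jul leaves 182.
Aug has 31 days (151 left).
Sep has 30 days (121 left).
Oct has 31 days (90 left).
Nov has 30 days (60 left).
Dec has 31 days (29 left).
29 days into Jan → Jan 29, 2063.

Jan 29, 2063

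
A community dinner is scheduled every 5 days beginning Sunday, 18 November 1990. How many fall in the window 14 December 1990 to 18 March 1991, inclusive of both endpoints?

19

Occurrences land 5·i days after 18 November 1990 for i = 0, 1, 2, …
14 December 1990 is 26 days after the start; 26 ÷ 5 = 5 remainder 1; since the remainder is 1, round up to i = 6. First occurrence in the window: #7 on 18 December 1990 (6×5 = 30 days in).
18 March 1991 is 120 days after the start; 120 ÷ 5 = 24 remainder 0. Last occurrence in the window: #25 on 18 March 1991.
Occurrences #7 through #25: 19 in total.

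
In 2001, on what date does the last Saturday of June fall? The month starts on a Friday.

June 2001 begins on a Friday, so the first Saturday is June 2 (1 day later).
June 2001 has 30 days. Adding weeks: 2, 9, 16, 23, 30 — the last one ≤ 30 is the 30th.

30 June 2001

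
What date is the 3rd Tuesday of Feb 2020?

The first Tuesday of Feb 2020 is Feb 4.
The 3rd Tuesday is 2 weeks later: 4 + 14 = 18.

Feb 18, 2020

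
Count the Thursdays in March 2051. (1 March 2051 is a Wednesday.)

1 March 2051 is a Wednesday; the first Thursday on or after it is 2 March 2051 (1 day later).
From 2 March 2051 to 31 March 2051 is 31 − 2 = 29 days.
29 ÷ 7 = 4 full weeks with remainder 1, so 4 more Thursdays after the first → 5.

5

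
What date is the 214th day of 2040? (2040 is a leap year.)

Jan has 31 days (214 − 31 = 183 remain).
Feb has 29 days (183 − 29 = 154 remain).
Mar has 31 days (154 − 31 = 123 remain).
Apr has 30 days (123 − 30 = 93 remain).
May has 31 days (93 − 31 = 62 remain).
Jun has 30 days (62 − 30 = 32 remain).
Jul has 31 days (32 − 31 = 1 remain).
1 into Aug → Aug 1.

Aug 1, 2040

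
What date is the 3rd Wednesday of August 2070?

August 20, 2070

The first Wednesday of August 2070 is August 6.
The 3rd Wednesday is 2 weeks later: 6 + 14 = 20.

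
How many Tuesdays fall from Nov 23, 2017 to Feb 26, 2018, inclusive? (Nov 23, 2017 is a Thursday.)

13

Nov 23, 2017 is a Thursday; the first Tuesday on or after it is Nov 28, 2017 (5 days later).
From Nov 28, 2017 to Feb 26, 2018: 2 + 31 + 31 + 26 = 90 days (rest of Nov, Dec, Jan, Feb).
90 ÷ 7 = 12 full weeks with remainder 6, so 12 more Tuesdays after the first → 13.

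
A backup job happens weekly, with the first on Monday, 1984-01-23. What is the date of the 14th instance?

1984-04-23

The 14th occurrence is 13 intervals after the first: 13 × 7 = 91 days after 1984-01-23.
January has 31 days — 8 days to the end of January leaves 83.
February has 29 days (54 left).
March has 31 days (23 left).
23 days into April → 1984-04-23.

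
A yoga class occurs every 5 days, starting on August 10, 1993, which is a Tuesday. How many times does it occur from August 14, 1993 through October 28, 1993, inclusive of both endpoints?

Occurrences land 5·i days after August 10, 1993 for i = 0, 1, 2, …
August 14, 1993 is 4 days after the start; 4 ÷ 5 = 0 remainder 4; since the remainder is 4, round up to i = 1. First occurrence in the window: #2 on August 15, 1993 (1×5 = 5 days in).
October 28, 1993 is 79 days after the start; 79 ÷ 5 = 15 remainder 4. Last occurrence in the window: #16 on October 24, 1993.
Occurrences #2 through #16: 15 in total.

15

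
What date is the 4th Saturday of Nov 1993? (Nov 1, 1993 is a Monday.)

Nov 1993 begins on a Monday, so the first Saturday is Nov 6 (5 days later).
The 4th Saturday is 3 weeks later: 6 + 21 = 27.

Nov 27, 1993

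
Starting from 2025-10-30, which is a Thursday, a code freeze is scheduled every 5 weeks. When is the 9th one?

2026-08-06

The 9th occurrence is 8 intervals after the first: 8 × 35 = 280 days after 2025-10-30.
October has 31 days — 1 day to the end of October leaves 279.
November has 30 days (249 left).
December has 31 days (218 left).
January has 31 days (187 left).
February has 28 days (159 left).
March has 31 days (128 left).
April has 30 days (98 left).
May has 31 days (67 left).
June has 30 days (37 left).
July has 31 days (6 left).
6 days into August → 2026-08-06.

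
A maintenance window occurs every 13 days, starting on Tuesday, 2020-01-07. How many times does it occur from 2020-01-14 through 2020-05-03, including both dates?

Occurrences land 13·i days after 2020-01-07 for i = 0, 1, 2, …
2020-01-14 is 7 days after the start; 7 ÷ 13 = 0 remainder 7; since the remainder is 7, round up to i = 1. First occurrence in the window: #2 on 2020-01-20 (1×13 = 13 days in).
2020-05-03 is 117 days after the start; 117 ÷ 13 = 9 remainder 0. Last occurrence in the window: #10 on 2020-05-03.
Occurrences #2 through #10: 9 in total.

9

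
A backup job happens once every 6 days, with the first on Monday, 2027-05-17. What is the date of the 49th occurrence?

The 49th occurrence is 48 intervals after the first: 48 × 6 = 288 days after 2027-05-17.
May has 31 days — 14 days to the end of May leaves 274.
June has 30 days (244 left).
July has 31 days (213 left).
August has 31 days (182 left).
September has 30 days (152 left).
October has 31 days (121 left).
November has 30 days (91 left).
December has 31 days (60 left).
January has 31 days (29 left).
29 days into February → 2028-02-29.

2028-02-29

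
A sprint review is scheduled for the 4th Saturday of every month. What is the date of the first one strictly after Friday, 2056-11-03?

2056-11-25

November 2056 starts on a Wednesday; its first Saturday is the 4th, so the 4th Saturday is the 25th — 2056-11-25.
2056-11-25 is after 2056-11-03, so that is the next one.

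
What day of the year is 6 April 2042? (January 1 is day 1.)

96

Days in months before April: 31 + 28 + 31 = 90.
Plus 6 days into April → day 96.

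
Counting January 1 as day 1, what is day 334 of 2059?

November 30, 2059

January has 31 days (334 − 31 = 303 remain).
February has 28 days (303 − 28 = 275 remain).
March has 31 days (275 − 31 = 244 remain).
April has 30 days (244 − 30 = 214 remain).
May has 31 days (214 − 31 = 183 remain).
June has 30 days (183 − 30 = 153 remain).
July has 31 days (153 − 31 = 122 remain).
August has 31 days (122 − 31 = 91 remain).
September has 30 days (91 − 30 = 61 remain).
October has 31 days (61 − 31 = 30 remain).
30 into November → November 30.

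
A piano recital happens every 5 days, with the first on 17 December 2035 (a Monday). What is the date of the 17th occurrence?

The 17th occurrence is 16 intervals after the first: 16 × 5 = 80 days after 17 December 2035.
December has 31 days — 14 days to the end of December leaves 66.
January has 31 days (35 left).
February has 29 days (6 left).
6 days into March → 6 March 2036.

6 March 2036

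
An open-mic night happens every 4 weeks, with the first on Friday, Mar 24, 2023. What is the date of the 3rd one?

May 19, 2023

The 3rd occurrence is 2 intervals after the first: 2 × 28 = 56 days after Mar 24, 2023.
Mar has 31 days — 7 days to the end of Mar leaves 49.
Apr has 30 days (19 left).
19 days into May → May 19, 2023.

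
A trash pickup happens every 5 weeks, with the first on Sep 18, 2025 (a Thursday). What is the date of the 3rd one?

Nov 27, 2025

The 3rd occurrence is 2 intervals after the first: 2 × 35 = 70 days after Sep 18, 2025.
Sep has 30 days — 12 days to the end of Sep leaves 58.
Oct has 31 days (27 left).
27 days into Nov → Nov 27, 2025.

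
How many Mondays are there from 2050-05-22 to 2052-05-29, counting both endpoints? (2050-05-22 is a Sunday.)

2050-05-22 is a Sunday; the first Monday on or after it is 2050-05-23 (1 day later).
From 2050-05-23 to 2052-05-29: 222 + 365 + 150 = 737 days (rest of 2050, 2051, to 2052-05-29 in 2052).
737 ÷ 7 = 105 full weeks with remainder 2, so 105 more Mondays after the first → 106.

106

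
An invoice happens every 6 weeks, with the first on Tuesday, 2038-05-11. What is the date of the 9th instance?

2039-04-12

The 9th occurrence is 8 intervals after the first: 8 × 42 = 336 days after 2038-05-11.
May has 31 days — 20 days to the end of May leaves 316.
June has 30 days (286 left).
July has 31 days (255 left).
August has 31 days (224 left).
September has 30 days (194 left).
October has 31 days (163 left).
November has 30 days (133 left).
December has 31 days (102 left).
January has 31 days (71 left).
February has 28 days (43 left).
March has 31 days (12 left).
12 days into April → 2039-04-12.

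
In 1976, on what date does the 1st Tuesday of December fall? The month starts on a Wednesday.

December 1976 begins on a Wednesday, so the first Tuesday is December 7 (6 days later).

7 December 1976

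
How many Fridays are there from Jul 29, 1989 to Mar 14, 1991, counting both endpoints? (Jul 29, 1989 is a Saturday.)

Jul 29, 1989 is a Saturday; the first Friday on or after it is Aug 4, 1989 (6 days later).
From Aug 4, 1989 to Mar 14, 1991: 149 + 365 + 73 = 587 days (rest of 1989, 1990, to Mar 14, 1991 in 1991).
587 ÷ 7 = 83 full weeks with remainder 6, so 83 more Fridays after the first → 84.

84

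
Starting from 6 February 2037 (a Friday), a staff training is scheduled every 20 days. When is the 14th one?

24 October 2037

The 14th occurrence is 13 intervals after the first: 13 × 20 = 260 days after 6 February 2037.
February has 28 days — 22 days to the end of February leaves 238.
March has 31 days (207 left).
April has 30 days (177 left).
May has 31 days (146 left).
June has 30 days (116 left).
July has 31 days (85 left).
August has 31 days (54 left).
September has 30 days (24 left).
24 days into October → 24 October 2037.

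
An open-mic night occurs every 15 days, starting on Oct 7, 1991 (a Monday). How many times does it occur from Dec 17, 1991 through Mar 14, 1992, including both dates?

6

Occurrences land 15·i days after Oct 7, 1991 for i = 0, 1, 2, …
Dec 17, 1991 is 71 days after the start; 71 ÷ 15 = 4 remainder 11; since the remainder is 11, round up to i = 5. First occurrence in the window: #6 on Dec 21, 1991 (5×15 = 75 days in).
Mar 14, 1992 is 159 days after the start; 159 ÷ 15 = 10 remainder 9. Last occurrence in the window: #11 on Mar 5, 1992.
Occurrences #6 through #11: 6 in total.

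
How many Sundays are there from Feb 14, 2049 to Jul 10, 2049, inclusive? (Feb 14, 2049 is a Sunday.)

21

Feb 14, 2049 is a Sunday; the first Sunday on or after it is Feb 14, 2049.
From Feb 14, 2049 to Jul 10, 2049: 14 + 31 + 30 + 31 + 30 + 10 = 146 days (rest of Feb, Mar, Apr, May, Jun, Jul).
146 ÷ 7 = 20 full weeks with remainder 6, so 20 more Sundays after the first → 21.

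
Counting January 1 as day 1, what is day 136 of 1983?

January has 31 days (136 − 31 = 105 remain).
February has 28 days (105 − 28 = 77 remain).
March has 31 days (77 − 31 = 46 remain).
April has 30 days (46 − 30 = 16 remain).
16 into May → May 16.

16 May 1983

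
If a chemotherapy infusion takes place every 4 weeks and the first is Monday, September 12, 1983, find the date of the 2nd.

October 10, 1983

The 2nd occurrence is 1 interval after the first: 1 × 28 = 28 days after September 12, 1983.
September has 30 days — 18 days to the end of September leaves 10.
10 days into October → October 10, 1983.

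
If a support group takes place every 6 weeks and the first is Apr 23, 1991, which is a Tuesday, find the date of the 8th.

Feb 11, 1992

The 8th occurrence is 7 intervals after the first: 7 × 42 = 294 days after Apr 23, 1991.
Apr has 30 days — 7 days to the end of Apr leaves 287.
May has 31 days (256 left).
Jun has 30 days (226 left).
Jul has 31 days (195 left).
Aug has 31 days (164 left).
Sep has 30 days (134 left).
Oct has 31 days (103 left).
Nov has 30 days (73 left).
Dec has 31 days (42 left).
Jan has 31 days (11 left).
11 days into Feb → Feb 11, 1992.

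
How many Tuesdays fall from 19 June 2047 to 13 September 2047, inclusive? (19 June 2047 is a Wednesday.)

12

19 June 2047 is a Wednesday; the first Tuesday on or after it is 25 June 2047 (6 days later).
From 25 June 2047 to 13 September 2047: 5 + 31 + 31 + 13 = 80 days (rest of June, July, August, September).
80 ÷ 7 = 11 full weeks with remainder 3, so 11 more Tuesdays after the first → 12.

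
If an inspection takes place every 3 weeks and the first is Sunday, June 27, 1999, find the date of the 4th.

August 29, 1999

The 4th occurrence is 3 intervals after the first: 3 × 21 = 63 days after June 27, 1999.
June has 30 days — 3 days to the end of June leaves 60.
July has 31 days (29 left).
29 days into August → August 29, 1999.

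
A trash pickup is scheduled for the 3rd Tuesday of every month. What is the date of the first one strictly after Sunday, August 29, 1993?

August 1993 starts on a Sunday; its first Tuesday is the 3rd, so the 3rd Tuesday is the 17th — August 17, 1993.
That is not after August 29, 1993, so look at September 1993.
September 1993 starts on a Wednesday; its first Tuesday is the 7th, so the 3rd Tuesday is the 21st — September 21, 1993.

September 21, 1993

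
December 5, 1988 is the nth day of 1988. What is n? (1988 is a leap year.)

Days in months before December: 31 + 29 + 31 + 30 + 31 + 30 + 31 + 31 + 30 + 31 + 30 = 335.
Plus 5 days into December → day 340.

340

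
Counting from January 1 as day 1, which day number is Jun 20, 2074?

171

Days in months before Jun: 31 + 28 + 31 + 30 + 31 = 151.
Plus 20 days into Jun → day 171.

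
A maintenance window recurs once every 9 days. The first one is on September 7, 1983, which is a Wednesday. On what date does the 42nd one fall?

The 42nd occurrence is 41 intervals after the first: 41 × 9 = 369 days after September 7, 1983.
September has 30 days — 23 days to the end of September leaves 346.
October has 31 days (315 left).
November has 30 days (285 left).
December has 31 days (254 left).
January has 31 days (223 left).
February has 29 days (194 left).
March has 31 days (163 left).
April has 30 days (133 left).
May has 31 days (102 left).
June has 30 days (72 left).
July has 31 days (41 left).
August has 31 days (10 left).
10 days into September → September 10, 1984.

September 10, 1984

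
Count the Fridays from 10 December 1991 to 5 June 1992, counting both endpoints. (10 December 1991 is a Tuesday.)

26

10 December 1991 is a Tuesday; the first Friday on or after it is 13 December 1991 (3 days later).
From 13 December 1991 to 5 June 1992: 18 + 31 + 29 + 31 + 30 + 31 + 5 = 175 days (rest of December, January, February, March, April, May, June).
175 ÷ 7 = 25 full weeks with remainder 0, so 25 more Fridays after the first → 26.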